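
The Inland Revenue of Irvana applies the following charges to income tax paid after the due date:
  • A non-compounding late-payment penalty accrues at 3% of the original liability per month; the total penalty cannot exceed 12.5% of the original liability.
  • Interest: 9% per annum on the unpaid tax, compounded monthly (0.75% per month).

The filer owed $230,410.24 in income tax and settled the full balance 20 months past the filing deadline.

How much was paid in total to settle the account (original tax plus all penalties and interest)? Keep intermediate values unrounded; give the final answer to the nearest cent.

$296,350.00

Penalty (uncapped): 20 × 3% × $230,410.24 = $138,246.14…; cap = 12.5% × $230,410.24 = $28,801.28 → penalty = $28,801.28
Interest: $230,410.24 × ((1 + 0.0075)^20 − 1) = $230,410.24 × 0.1611841… = $37,138.4769…
Total = $230,410.24 + $28,801.2800 + $37,138.4769… = $296,350.00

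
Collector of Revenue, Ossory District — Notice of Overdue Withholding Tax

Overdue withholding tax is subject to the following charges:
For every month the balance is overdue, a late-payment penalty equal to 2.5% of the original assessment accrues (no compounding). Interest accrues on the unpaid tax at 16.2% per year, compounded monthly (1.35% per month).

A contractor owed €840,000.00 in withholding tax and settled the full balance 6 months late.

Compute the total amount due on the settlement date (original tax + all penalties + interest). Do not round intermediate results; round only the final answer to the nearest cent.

€1,036,378.11

Late-payment penalty = 2.5% × €840,000.00 × 6 mo = €126,000.00
Interest: €840,000.00 × ((1 + 0.0135)^6 − 1) = €840,000.00 × 0.0837835… = €70,378.1051…
Total = €840,000.00 + €126,000.0000 + €70,378.1051… = €1,036,378.11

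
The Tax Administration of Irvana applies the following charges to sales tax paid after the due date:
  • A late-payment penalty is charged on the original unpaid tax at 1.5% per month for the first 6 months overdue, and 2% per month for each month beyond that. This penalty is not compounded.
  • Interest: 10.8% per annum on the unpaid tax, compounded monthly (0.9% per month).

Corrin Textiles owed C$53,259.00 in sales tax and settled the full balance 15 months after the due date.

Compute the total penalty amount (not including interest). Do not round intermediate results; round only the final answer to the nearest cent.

C$14,379.93

Penalty, months 1–6: 6 × 1.5% × C$53,259.00 = C$4,793.31
Penalty, months 7–15: 9 × 2% × C$53,259.00 = C$9,586.62
Total penalty = C$4,793.31 + C$9,586.62 = C$14,379.93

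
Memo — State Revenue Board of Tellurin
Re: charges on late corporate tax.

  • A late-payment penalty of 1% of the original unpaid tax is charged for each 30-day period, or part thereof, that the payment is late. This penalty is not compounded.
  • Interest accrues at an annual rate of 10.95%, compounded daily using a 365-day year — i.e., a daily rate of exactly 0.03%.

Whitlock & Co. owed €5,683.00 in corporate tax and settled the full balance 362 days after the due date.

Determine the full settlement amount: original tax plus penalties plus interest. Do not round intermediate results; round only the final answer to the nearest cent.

€7,073.62

Penalty periods: ⌈362/30⌉ = 13; penalty = 13 × 1% × €5,683.00 = €738.79
Interest: €5,683.00 × ((1 + 0.0003)^362 − 1) = €5,683.00 × 0.11469822… = €651.8300…
Total = €5,683.00 + €738.7900 + €651.8300… = €7,073.62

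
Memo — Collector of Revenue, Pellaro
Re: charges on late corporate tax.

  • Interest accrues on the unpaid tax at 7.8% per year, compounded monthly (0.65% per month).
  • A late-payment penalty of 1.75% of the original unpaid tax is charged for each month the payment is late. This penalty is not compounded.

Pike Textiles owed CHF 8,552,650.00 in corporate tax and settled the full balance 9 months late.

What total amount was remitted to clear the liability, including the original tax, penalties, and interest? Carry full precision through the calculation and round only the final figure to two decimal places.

CHF 10,413,230.21

Late-payment penalty = 1.75% × CHF 8,552,650.00 × 9 mo = CHF 1,347,042.38…
Interest: CHF 8,552,650.00 × ((1 + 0.0065)^9 − 1) = CHF 8,552,650.00 × 0.0600443… = CHF 513,537.8387…
Total = CHF 8,552,650.00 + CHF 1,347,042.3750 + CHF 513,537.8387… = CHF 10,413,230.21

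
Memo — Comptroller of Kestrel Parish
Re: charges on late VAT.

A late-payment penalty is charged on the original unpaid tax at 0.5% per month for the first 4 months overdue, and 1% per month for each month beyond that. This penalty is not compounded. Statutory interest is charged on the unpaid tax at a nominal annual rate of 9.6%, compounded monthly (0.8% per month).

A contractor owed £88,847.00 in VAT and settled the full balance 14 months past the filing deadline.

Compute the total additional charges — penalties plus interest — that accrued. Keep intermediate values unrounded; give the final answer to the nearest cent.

£21,146.88

Penalty, months 1–4: 4 × 0.5% × £88,847.00 = £1,776.94
Penalty, months 5–14: 10 × 1% × £88,847.00 = £8,884.70
Interest: £88,847.00 × ((1 + 0.008)^14 − 1) = £88,847.00 × 0.1180145… = £10,485.2373…
Penalties + interest = £10,661.6400 + £10,485.2373… = £21,146.88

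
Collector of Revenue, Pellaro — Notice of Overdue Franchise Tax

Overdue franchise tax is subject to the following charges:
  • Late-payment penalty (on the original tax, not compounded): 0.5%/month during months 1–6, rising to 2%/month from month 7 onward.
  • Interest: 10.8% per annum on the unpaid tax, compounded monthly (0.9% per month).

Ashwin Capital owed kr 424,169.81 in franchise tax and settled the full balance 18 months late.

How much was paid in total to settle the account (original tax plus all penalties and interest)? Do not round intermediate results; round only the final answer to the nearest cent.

Penalty, months 1–6: 6 × 0.5% × kr 424,169.81 = kr 12,725.09…
Penalty, months 7–18: 12 × 2% × kr 424,169.81 = kr 101,800.75…
Interest: kr 424,169.81 × ((1 + 0.009)^18 − 1) = kr 424,169.81 × 0.1750085… = kr 74,233.3038…
Total = kr 424,169.81 + kr 114,525.8487 + kr 74,233.3038… = kr 612,928.96

kr 612,928.96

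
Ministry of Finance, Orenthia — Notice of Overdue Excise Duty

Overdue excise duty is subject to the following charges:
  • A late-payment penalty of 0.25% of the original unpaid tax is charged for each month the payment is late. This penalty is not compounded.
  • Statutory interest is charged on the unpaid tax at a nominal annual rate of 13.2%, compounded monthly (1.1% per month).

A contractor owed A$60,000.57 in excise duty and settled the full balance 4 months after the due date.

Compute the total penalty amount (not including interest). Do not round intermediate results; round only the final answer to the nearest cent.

Late-payment penalty: 4 × 0.25% × A$60,000.57 = A$600.01…

A$600.01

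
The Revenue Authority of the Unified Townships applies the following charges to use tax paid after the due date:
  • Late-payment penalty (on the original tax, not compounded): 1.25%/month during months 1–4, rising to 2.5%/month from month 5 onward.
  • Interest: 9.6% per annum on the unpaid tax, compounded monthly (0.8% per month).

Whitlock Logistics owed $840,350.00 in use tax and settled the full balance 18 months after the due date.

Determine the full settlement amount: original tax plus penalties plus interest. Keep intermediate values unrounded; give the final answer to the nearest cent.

Penalty, months 1–4: 4 × 1.25% × $840,350.00 = $42,017.50
Penalty, months 5–18: 14 × 2.5% × $840,350.00 = $294,122.50
Interest: $840,350.00 × ((1 + 0.008)^18 − 1) = $840,350.00 × 0.1542226… = $129,600.9715…
Total = $840,350.00 + $336,140.0000 + $129,600.9715… = $1,306,090.97

$1,306,090.97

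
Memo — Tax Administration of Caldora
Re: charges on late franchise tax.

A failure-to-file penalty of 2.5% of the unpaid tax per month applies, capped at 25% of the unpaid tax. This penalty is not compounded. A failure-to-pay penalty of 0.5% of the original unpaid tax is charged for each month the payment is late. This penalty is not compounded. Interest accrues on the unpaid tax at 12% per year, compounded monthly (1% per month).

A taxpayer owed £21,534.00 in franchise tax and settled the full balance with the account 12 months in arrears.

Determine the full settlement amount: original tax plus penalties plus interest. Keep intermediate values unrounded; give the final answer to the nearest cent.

Failure-to-file: 12 × 2.5% × £21,534.00 = £6,460.20, capped at 25% × £21,534.00 = £5,383.50
Failure-to-pay penalty: 12 × 0.5% × £21,534.00 = £1,292.04
Interest: £21,534.00 × ((1 + 0.01)^12 − 1) = £21,534.00 × 0.1268250… = £2,731.0502…
Total = £21,534.00 + £6,675.5400 + £2,731.0502… = £30,940.59

£30,940.59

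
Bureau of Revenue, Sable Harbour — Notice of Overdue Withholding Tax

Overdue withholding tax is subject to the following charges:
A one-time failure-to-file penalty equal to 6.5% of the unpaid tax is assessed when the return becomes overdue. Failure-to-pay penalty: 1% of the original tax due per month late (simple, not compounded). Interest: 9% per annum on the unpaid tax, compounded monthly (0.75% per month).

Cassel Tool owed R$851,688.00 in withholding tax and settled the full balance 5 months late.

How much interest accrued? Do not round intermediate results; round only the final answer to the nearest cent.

R$32,420.98

Interest: R$851,688.00 × ((1 + 0.0075)^5 − 1) = R$851,688.00 × 0.0380667… = R$32,420.9811…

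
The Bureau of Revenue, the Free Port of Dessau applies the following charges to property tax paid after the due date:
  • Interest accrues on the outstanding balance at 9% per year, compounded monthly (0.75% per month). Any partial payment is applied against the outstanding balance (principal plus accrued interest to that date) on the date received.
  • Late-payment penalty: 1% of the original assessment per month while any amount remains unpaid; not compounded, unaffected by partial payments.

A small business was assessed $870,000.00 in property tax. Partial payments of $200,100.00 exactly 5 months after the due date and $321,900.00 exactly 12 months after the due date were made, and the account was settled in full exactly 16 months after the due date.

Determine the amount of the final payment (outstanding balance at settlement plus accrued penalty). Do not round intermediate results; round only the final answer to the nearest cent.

Balance at month 5: $870,000.0000 × (1 + 0.0075)^5 = $903,118.0591…
After $200,100.00 payment: $903,118.0591… − $200,100.00 = $703,018.0591…
Balance at month 12: $703,018.0591… × (1 + 0.0075)^7 = $740,767.4060…
After $321,900.00 payment: $740,767.4060… − $321,900.00 = $418,867.4060…
Balance at month 16: $418,867.4060… × (1 + 0.0075)^4 = $431,575.5041…
Penalty: 16 × 1% × $870,000.00 = $139,200.00
Final settlement = outstanding balance + penalty = $431,575.5041… + $139,200.00 = $570,775.50

$570,775.50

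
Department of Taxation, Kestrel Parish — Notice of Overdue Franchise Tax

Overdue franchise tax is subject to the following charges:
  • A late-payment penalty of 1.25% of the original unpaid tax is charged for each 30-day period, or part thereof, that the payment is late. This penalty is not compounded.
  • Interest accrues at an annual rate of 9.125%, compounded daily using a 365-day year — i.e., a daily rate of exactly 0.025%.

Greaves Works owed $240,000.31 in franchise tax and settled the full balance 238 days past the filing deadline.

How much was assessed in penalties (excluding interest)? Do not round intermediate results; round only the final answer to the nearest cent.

Penalty periods: ⌈238/30⌉ = 8; penalty = 8 × 1.25% × $240,000.31 = $24,000.03…

$24,000.03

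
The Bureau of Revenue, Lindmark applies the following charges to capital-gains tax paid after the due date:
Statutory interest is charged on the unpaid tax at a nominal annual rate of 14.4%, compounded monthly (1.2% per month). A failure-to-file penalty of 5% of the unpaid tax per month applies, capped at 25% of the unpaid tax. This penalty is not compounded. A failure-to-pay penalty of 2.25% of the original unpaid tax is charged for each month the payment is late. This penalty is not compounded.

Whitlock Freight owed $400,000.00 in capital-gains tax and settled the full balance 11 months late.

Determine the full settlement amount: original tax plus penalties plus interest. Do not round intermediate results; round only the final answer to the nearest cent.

Failure-to-file: 11 × 5% × $400,000.00 = $220,000.00, capped at 25% × $400,000.00 = $100,000.00
Failure-to-pay penalty = 2.25% × $400,000.00 × 11 mo = $99,000.00
Interest: $400,000.00 × ((1 + 0.012)^11 − 1) = $400,000.00 × 0.1402121… = $56,084.8317…
Total = $400,000.00 + $199,000.0000 + $56,084.8317… = $655,084.83

$655,084.83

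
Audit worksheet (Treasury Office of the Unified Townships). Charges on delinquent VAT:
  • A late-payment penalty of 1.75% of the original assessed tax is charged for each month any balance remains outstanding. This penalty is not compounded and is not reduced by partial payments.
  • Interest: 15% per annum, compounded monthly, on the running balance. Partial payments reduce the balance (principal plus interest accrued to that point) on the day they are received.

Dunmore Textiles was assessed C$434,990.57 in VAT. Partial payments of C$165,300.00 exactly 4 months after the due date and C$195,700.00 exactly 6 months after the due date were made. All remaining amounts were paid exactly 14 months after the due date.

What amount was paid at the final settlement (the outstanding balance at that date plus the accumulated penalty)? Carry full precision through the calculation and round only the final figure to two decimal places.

C$220,879.49

Monthly rate = 15% ÷ 12 = 1.25%
Balance at month 4: C$434,990.5700 × (1 + 0.0125)^4 = C$457,151.3111…
After C$165,300.00 payment: C$457,151.3111… − C$165,300.00 = C$291,851.3111…
Balance at month 6: C$291,851.3111… × (1 + 0.0125)^2 = C$299,193.1957…
After C$195,700.00 payment: C$299,193.1957… − C$195,700.00 = C$103,493.1957…
Balance at month 14: C$103,493.1957… × (1 + 0.0125)^8 = C$114,306.7962…
Penalty: 14 × 1.75% × C$434,990.57 = C$106,572.69…
Final settlement = outstanding balance + penalty = C$114,306.7962… + C$106,572.69… = C$220,879.49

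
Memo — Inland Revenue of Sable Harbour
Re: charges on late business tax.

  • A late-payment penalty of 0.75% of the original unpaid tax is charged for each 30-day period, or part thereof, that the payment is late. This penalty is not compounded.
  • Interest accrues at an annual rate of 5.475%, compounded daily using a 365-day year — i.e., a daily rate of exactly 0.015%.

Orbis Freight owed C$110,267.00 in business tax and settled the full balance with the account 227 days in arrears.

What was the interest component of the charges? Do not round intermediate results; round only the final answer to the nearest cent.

C$3,818.95

Interest: C$110,267.00 × ((1 + 0.00015)^227 − 1) = C$110,267.00 × 0.03463370… = C$3,818.9537…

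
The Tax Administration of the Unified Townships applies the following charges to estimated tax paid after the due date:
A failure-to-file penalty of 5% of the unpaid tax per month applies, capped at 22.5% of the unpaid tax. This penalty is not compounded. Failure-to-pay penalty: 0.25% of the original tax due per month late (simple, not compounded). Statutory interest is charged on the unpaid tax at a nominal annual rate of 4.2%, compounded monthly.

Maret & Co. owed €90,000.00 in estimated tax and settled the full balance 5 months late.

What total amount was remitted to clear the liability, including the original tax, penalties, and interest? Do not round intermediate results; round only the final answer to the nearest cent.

Failure-to-file: 5 × 5% × €90,000.00 = €22,500.00, capped at 22.5% × €90,000.00 = €20,250.00
Failure-to-pay penalty: 5 × 0.25% × €90,000.00 = €1,125.00
Interest (4.2%/yr ÷ 12 = 0.35%/month): €90,000.00 × ((1 + 0.0035)^5 − 1) = €1,586.0637…
Total = €90,000.00 + €21,375.0000 + €1,586.0637… = €112,961.06

€112,961.06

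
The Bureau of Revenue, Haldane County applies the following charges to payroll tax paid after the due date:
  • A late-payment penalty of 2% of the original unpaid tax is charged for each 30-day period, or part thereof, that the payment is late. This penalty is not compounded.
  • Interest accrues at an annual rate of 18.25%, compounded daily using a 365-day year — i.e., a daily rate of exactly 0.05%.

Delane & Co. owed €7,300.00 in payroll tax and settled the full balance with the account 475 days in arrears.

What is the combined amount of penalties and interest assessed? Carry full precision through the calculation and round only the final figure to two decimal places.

Penalty periods: ⌈475/30⌉ = 16; penalty = 16 × 2% × €7,300.00 = €2,336.00
Interest: €7,300.00 × ((1 + 0.0005)^475 − 1) = €7,300.00 × 0.26799973… = €1,956.3980…
Penalties + interest = €2,336.0000 + €1,956.3980… = €4,292.40

€4,292.40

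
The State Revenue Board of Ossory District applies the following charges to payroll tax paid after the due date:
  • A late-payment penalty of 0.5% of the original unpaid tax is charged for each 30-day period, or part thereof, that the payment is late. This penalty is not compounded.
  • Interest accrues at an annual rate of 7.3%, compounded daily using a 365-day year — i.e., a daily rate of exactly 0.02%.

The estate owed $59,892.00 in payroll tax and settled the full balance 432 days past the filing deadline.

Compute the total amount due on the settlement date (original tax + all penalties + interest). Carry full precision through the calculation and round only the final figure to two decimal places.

Penalty periods: ⌈432/30⌉ = 15; penalty = 15 × 0.5% × $59,892.00 = $4,491.90
Interest: $59,892.00 × ((1 + 0.0002)^432 − 1) = $59,892.00 × 0.09023292… = $5,404.2300…
Total = $59,892.00 + $4,491.9000 + $5,404.2300… = $69,788.13

$69,788.13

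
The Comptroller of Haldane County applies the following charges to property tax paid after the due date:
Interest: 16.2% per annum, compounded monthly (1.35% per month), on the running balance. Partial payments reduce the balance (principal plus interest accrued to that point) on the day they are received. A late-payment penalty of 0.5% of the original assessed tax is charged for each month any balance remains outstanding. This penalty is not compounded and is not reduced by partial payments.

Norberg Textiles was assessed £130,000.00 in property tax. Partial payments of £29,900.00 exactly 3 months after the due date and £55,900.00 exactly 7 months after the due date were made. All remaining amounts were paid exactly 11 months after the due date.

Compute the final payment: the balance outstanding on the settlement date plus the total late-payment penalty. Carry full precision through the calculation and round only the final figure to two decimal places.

£65,546.07

Balance at month 3: £130,000.0000 × (1 + 0.0135)^3 = £135,336.3973…
After £29,900.00 payment: £135,336.3973… − £29,900.00 = £105,436.3973…
Balance at month 7: £105,436.3973… × (1 + 0.0135)^4 = £111,246.2987…
After £55,900.00 payment: £111,246.2987… − £55,900.00 = £55,346.2987…
Balance at month 11: £55,346.2987… × (1 + 0.0135)^4 = £58,396.0665…
Penalty: 11 × 0.5% × £130,000.00 = £7,150.00
Final settlement = outstanding balance + penalty = £58,396.0665… + £7,150.00 = £65,546.07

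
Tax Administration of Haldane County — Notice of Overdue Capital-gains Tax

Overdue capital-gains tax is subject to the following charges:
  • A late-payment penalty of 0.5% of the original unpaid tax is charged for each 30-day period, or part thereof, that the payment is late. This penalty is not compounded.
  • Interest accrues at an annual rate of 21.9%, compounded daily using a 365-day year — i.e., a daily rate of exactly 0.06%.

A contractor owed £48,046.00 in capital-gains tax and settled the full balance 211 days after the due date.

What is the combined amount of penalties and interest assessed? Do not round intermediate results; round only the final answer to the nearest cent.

Penalty periods: ⌈211/30⌉ = 8; penalty = 8 × 0.5% × £48,046.00 = £1,921.84
Interest: £48,046.00 × ((1 + 0.0006)^211 − 1) = £48,046.00 × 0.13491985… = £6,482.3593…
Penalties + interest = £1,921.8400 + £6,482.3593… = £8,404.20

£8,404.20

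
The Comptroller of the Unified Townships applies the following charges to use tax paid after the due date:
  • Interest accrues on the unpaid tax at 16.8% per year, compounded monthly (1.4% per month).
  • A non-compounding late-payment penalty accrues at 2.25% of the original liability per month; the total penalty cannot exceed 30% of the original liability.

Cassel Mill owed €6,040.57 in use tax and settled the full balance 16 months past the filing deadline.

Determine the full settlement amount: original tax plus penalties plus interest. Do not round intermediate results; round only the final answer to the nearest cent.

Penalty (uncapped): 16 × 2.25% × €6,040.57 = €2,174.61…; cap = 30% × €6,040.57 = €1,812.17… → penalty = €1,812.17…
Interest: €6,040.57 × ((1 + 0.014)^16 − 1) = €6,040.57 × 0.2491290… = €1,504.8810…
Total = €6,040.57 + €1,812.1710 + €1,504.8810… = €9,357.62

€9,357.62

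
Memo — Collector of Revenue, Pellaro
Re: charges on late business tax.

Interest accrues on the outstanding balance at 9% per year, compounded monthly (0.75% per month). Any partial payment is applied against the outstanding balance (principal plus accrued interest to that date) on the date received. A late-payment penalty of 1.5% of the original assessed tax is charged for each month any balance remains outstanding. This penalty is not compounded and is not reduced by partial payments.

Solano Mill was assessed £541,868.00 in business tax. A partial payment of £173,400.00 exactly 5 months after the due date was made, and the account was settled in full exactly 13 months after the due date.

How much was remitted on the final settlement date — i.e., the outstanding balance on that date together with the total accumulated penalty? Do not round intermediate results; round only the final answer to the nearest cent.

Balance at month 5: £541,868.0000 × (1 + 0.0075)^5 = £562,495.1453…
After £173,400.00 payment: £562,495.1453… − £173,400.00 = £389,095.1453…
Balance at month 13: £389,095.1453… × (1 + 0.0075)^8 = £413,062.9580…
Penalty: 13 × 1.5% × £541,868.00 = £105,664.26
Final settlement = outstanding balance + penalty = £413,062.9580… + £105,664.26 = £518,727.22

£518,727.22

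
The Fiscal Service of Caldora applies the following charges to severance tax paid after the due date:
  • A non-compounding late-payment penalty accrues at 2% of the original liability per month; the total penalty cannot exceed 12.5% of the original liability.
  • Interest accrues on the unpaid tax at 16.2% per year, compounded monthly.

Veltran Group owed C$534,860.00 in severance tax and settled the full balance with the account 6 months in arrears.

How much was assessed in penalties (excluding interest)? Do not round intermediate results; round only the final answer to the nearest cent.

Penalty: 6 × 2% × C$534,860.00 = C$64,183.20 (below the 12.5% cap of C$66,857.50)

C$64,183.20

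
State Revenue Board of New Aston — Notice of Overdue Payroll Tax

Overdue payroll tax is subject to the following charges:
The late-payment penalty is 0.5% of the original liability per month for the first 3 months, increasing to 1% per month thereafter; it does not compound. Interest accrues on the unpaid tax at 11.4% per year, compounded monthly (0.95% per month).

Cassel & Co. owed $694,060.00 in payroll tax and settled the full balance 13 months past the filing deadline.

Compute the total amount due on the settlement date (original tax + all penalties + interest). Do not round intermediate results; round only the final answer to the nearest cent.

Penalty, months 1–3: 3 × 0.5% × $694,060.00 = $10,410.90
Penalty, months 4–13: 10 × 1% × $694,060.00 = $69,406.00
Interest: $694,060.00 × ((1 + 0.0095)^13 − 1) = $694,060.00 × 0.1307906… = $90,776.5473…
Total = $694,060.00 + $79,816.9000 + $90,776.5473… = $864,653.45

$864,653.45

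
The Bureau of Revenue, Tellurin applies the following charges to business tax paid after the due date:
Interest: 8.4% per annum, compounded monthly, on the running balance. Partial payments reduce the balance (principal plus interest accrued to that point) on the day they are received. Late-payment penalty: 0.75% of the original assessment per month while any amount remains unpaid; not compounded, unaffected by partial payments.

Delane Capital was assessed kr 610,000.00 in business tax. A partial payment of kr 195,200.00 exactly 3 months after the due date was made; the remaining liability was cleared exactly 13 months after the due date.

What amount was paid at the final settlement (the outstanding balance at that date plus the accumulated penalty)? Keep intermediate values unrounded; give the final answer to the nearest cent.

Monthly rate = 8.4% ÷ 12 = 0.7%
Balance at month 3: kr 610,000.0000 × (1 + 0.007)^3 = kr 622,899.8792…
After kr 195,200.00 payment: kr 622,899.8792… − kr 195,200.00 = kr 427,699.8792…
Balance at month 13: kr 427,699.8792… × (1 + 0.007)^10 = kr 458,599.7706…
Penalty: 13 × 0.75% × kr 610,000.00 = kr 59,475.00
Final settlement = outstanding balance + penalty = kr 458,599.7706… + kr 59,475.00 = kr 518,074.77

kr 518,074.77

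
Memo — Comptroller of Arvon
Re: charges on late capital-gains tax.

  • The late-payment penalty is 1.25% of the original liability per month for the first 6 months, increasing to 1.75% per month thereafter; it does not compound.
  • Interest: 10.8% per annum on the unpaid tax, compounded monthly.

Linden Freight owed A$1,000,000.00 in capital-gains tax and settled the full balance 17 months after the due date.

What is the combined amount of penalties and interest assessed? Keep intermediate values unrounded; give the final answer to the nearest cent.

Penalty, months 1–6: 6 × 1.25% × A$1,000,000.00 = A$75,000.00
Penalty, months 7–17: 11 × 1.75% × A$1,000,000.00 = A$192,500.00
Interest (10.8%/yr ÷ 12 = 0.9%/month): A$1,000,000.00 × ((1 + 0.009)^17 − 1) = A$164,527.7072…
Penalties + interest = A$267,500.0000 + A$164,527.7072… = A$432,027.71

A$432,027.71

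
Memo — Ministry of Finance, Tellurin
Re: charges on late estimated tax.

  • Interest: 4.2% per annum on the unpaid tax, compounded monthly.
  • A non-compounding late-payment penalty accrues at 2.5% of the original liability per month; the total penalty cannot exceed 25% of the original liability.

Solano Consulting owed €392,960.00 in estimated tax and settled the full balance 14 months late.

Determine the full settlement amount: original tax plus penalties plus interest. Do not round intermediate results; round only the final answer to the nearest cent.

€510,899.28

Penalty (uncapped): 14 × 2.5% × €392,960.00 = €137,536.00; cap = 25% × €392,960.00 = €98,240.00 → penalty = €98,240.00
Interest (4.2%/yr ÷ 12 = 0.35%/month): €392,960.00 × ((1 + 0.0035)^14 − 1) = €19,699.2843…
Total = €392,960.00 + €98,240.0000 + €19,699.2843… = €510,899.28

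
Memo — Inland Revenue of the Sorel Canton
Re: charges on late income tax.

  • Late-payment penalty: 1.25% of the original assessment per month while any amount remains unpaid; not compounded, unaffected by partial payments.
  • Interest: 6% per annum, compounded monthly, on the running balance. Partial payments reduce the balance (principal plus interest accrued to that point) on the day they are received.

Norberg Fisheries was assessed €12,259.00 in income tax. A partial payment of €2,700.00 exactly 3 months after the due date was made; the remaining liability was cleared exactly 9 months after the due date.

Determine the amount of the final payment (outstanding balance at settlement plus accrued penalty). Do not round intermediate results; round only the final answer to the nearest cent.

Monthly rate = 6% ÷ 12 = 0.5%
Balance at month 3: €12,259.0000 × (1 + 0.005)^3 = €12,443.8060…
After €2,700.00 payment: €12,443.8060… − €2,700.00 = €9,743.8060…
Balance at month 9: €9,743.8060… × (1 + 0.005)^6 = €10,039.7985…
Penalty: 9 × 1.25% × €12,259.00 = €1,379.14…
Final settlement = outstanding balance + penalty = €10,039.7985… + €1,379.14… = €11,418.94

€11,418.94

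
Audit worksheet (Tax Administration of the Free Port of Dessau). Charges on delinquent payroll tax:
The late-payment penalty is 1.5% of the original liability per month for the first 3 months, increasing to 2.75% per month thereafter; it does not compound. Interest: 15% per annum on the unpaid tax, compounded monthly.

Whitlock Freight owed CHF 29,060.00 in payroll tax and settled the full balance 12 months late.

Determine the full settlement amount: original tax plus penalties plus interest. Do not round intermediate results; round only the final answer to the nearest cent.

Penalty, months 1–3: 3 × 1.5% × CHF 29,060.00 = CHF 1,307.70
Penalty, months 4–12: 9 × 2.75% × CHF 29,060.00 = CHF 7,192.35
Interest (15%/yr ÷ 12 = 1.25%/month): CHF 29,060.00 × ((1 + 0.0125)^12 − 1) = CHF 4,671.5263…
Total = CHF 29,060.00 + CHF 8,500.0500 + CHF 4,671.5263… = CHF 42,231.58

CHF 42,231.58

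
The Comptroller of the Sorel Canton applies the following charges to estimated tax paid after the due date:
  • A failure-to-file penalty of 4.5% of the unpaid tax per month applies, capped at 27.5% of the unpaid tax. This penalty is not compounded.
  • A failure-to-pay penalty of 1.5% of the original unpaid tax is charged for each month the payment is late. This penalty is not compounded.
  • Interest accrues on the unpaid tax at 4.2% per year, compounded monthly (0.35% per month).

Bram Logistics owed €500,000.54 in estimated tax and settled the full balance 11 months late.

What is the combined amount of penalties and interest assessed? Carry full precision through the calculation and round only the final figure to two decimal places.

Failure-to-file: 11 × 4.5% × €500,000.54 = €247,500.27…, capped at 27.5% × €500,000.54 = €137,500.15…
Failure-to-pay penalty = 1.5% × €500,000.54 × 11 mo = €82,500.09…
Interest: €500,000.54 × ((1 + 0.0035)^11 − 1) = €500,000.54 × 0.0391809… = €19,590.4582…
Penalties + interest = €220,000.2376 + €19,590.4582… = €239,590.70

€239,590.70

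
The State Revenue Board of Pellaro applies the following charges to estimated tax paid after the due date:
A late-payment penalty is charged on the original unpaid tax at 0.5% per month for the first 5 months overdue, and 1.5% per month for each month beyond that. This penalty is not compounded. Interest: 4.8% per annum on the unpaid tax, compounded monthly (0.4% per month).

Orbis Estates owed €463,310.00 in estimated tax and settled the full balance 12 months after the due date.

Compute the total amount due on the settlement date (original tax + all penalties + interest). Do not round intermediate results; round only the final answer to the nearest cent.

€546,275.02

Penalty, months 1–5: 5 × 0.5% × €463,310.00 = €11,582.75
Penalty, months 6–12: 7 × 1.5% × €463,310.00 = €48,647.55
Interest: €463,310.00 × ((1 + 0.004)^12 − 1) = €463,310.00 × 0.0490702… = €22,734.7179…
Total = €463,310.00 + €60,230.3000 + €22,734.7179… = €546,275.02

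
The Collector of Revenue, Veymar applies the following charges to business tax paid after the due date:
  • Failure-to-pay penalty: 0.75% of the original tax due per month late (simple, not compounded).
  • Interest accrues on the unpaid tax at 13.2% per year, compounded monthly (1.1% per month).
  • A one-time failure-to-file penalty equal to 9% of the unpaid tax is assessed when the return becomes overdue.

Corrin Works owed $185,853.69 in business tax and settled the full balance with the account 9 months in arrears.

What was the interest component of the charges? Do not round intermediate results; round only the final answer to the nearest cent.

$19,230.22

Interest: $185,853.69 × ((1 + 0.011)^9 − 1) = $185,853.69 × 0.1034697… = $19,230.2198…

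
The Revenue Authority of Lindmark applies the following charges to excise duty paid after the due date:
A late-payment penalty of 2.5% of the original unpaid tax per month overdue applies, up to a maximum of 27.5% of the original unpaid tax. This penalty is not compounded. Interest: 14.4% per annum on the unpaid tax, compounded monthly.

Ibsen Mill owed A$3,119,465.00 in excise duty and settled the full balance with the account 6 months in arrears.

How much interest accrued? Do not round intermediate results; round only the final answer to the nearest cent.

A$231,448.31

Interest (14.4%/yr ÷ 12 = 1.2%/month): A$3,119,465.00 × ((1 + 0.012)^6 − 1) = A$231,448.3081…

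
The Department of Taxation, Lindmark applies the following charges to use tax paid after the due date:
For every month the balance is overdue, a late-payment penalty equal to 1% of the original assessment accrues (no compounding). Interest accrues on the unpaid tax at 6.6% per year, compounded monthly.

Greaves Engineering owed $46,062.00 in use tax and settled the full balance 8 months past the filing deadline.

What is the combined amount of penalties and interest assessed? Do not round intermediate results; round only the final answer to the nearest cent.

Late-payment penalty = 1% × $46,062.00 × 8 mo = $3,684.96
Interest (6.6%/yr ÷ 12 = 0.55%/month): $46,062.00 × ((1 + 0.0055)^8 − 1) = $2,066.1746…
Penalties + interest = $3,684.9600 + $2,066.1746… = $5,751.13

$5,751.13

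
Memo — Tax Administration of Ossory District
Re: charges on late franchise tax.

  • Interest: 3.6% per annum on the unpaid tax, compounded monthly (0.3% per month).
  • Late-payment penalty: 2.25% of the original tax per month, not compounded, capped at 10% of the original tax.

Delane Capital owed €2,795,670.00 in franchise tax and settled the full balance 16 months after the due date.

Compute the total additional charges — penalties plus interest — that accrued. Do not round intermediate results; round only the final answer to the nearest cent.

Penalty (uncapped): 16 × 2.25% × €2,795,670.00 = €1,006,441.20; cap = 10% × €2,795,670.00 = €279,567.00 → penalty = €279,567.00
Interest: €2,795,670.00 × ((1 + 0.003)^16 − 1) = €2,795,670.00 × 0.0490953… = €137,254.1693…
Penalties + interest = €279,567.0000 + €137,254.1693… = €416,821.17

€416,821.17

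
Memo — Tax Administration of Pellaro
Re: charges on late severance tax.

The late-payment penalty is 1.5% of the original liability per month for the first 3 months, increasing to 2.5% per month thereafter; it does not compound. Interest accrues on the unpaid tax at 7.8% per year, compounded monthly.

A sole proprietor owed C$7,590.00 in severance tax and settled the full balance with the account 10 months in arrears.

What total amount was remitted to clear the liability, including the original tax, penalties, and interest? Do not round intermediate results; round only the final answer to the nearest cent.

Penalty, months 1–3: 3 × 1.5% × C$7,590.00 = C$341.55
Penalty, months 4–10: 7 × 2.5% × C$7,590.00 = C$1,328.25
Interest (7.8%/yr ÷ 12 = 0.65%/month): C$7,590.00 × ((1 + 0.0065)^10 − 1) = C$508.0335…
Total = C$7,590.00 + C$1,669.8000 + C$508.0335… = C$9,767.83

C$9,767.83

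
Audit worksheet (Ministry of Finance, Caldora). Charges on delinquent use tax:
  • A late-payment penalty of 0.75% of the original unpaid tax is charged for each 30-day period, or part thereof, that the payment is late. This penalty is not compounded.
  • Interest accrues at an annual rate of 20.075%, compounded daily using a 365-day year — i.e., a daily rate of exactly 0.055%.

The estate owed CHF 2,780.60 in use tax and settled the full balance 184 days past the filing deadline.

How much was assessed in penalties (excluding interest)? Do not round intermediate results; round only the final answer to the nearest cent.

Penalty periods: ⌈184/30⌉ = 7; penalty = 7 × 0.75% × CHF 2,780.60 = CHF 145.98…

CHF 145.98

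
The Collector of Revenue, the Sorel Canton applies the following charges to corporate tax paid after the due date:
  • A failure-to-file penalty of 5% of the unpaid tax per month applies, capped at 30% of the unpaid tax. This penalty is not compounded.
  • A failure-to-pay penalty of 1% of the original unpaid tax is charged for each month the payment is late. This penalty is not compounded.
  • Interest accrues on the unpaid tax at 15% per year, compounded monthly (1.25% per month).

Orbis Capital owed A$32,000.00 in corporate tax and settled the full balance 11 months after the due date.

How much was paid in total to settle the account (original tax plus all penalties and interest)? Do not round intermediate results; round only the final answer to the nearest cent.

A$49,805.57

Failure-to-file: 11 × 5% × A$32,000.00 = A$17,600.00, capped at 30% × A$32,000.00 = A$9,600.00
Failure-to-pay penalty: 11 × 1% × A$32,000.00 = A$3,520.00
Interest: A$32,000.00 × ((1 + 0.0125)^11 − 1) = A$32,000.00 × 0.1464242… = A$4,685.5749…
Total = A$32,000.00 + A$13,120.0000 + A$4,685.5749… = A$49,805.57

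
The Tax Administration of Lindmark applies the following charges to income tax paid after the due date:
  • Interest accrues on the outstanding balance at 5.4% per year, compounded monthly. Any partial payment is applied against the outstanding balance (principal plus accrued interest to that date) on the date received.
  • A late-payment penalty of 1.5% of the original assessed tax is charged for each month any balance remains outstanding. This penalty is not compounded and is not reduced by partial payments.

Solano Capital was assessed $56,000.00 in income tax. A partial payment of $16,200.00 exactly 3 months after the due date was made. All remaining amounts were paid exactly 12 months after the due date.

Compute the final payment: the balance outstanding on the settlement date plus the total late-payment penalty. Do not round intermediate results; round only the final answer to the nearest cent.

Monthly rate = 5.4% ÷ 12 = 0.45%
Balance at month 3: $56,000.0000 × (1 + 0.0045)^3 = $56,759.4071…
After $16,200.00 payment: $56,759.4071… − $16,200.00 = $40,559.4071…
Balance at month 12: $40,559.4071… × (1 + 0.0045)^9 = $42,231.9435…
Penalty: 12 × 1.5% × $56,000.00 = $10,080.00
Final settlement = outstanding balance + penalty = $42,231.9435… + $10,080.00 = $52,311.94

$52,311.94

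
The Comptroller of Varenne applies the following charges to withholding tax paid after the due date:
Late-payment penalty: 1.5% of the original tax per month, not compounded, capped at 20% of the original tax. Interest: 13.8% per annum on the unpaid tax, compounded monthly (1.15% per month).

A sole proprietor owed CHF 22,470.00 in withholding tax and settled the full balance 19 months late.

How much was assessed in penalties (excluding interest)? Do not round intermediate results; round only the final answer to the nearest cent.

CHF 4,494.00

Penalty (uncapped): 19 × 1.5% × CHF 22,470.00 = CHF 6,403.95; cap = 20% × CHF 22,470.00 = CHF 4,494.00 → penalty = CHF 4,494.00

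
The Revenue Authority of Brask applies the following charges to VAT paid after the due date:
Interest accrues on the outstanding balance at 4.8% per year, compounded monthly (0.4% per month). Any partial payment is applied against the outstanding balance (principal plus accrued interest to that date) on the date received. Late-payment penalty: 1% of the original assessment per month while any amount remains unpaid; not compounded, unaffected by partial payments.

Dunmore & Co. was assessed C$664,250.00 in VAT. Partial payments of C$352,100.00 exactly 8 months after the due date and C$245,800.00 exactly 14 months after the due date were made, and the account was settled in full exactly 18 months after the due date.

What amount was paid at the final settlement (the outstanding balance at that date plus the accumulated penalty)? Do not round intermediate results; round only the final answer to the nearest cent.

C$217,105.61

Balance at month 8: C$664,250.0000 × (1 + 0.004)^8 = C$685,805.9766…
After C$352,100.00 payment: C$685,805.9766… − C$352,100.00 = C$333,705.9766…
Balance at month 14: C$333,705.9766… × (1 + 0.004)^6 = C$341,795.4379…
After C$245,800.00 payment: C$341,795.4379… − C$245,800.00 = C$95,995.4379…
Balance at month 18: C$95,995.4379… × (1 + 0.004)^4 = C$97,540.6051…
Penalty: 18 × 1% × C$664,250.00 = C$119,565.00
Final settlement = outstanding balance + penalty = C$97,540.6051… + C$119,565.00 = C$217,105.61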